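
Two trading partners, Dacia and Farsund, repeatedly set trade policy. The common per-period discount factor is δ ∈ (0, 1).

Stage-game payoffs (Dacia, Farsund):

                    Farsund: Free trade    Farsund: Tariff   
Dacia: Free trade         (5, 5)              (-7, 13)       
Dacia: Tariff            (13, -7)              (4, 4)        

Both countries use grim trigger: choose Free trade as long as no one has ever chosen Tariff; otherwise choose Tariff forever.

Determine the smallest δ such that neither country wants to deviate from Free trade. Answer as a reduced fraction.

8/9

5/(1−δ) ≥ 13 + 4δ/(1−δ)
5 ≥ 13 − 9δ
δ ≥ 8/9.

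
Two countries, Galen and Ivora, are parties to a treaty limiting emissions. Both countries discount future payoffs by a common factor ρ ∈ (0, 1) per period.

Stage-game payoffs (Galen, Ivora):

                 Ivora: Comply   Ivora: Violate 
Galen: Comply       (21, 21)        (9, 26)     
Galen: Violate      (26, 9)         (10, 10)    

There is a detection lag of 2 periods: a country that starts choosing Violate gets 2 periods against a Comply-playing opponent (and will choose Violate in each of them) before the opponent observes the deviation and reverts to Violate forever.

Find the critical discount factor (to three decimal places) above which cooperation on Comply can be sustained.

0.559

A deviator earns 26 for 2 periods, then 10 forever; cooperating earns 21 forever. Multiplying the IC by (1−ρ):
21 ≥ 26(1−ρ^2) + 10ρ^2, so 16·ρ^2 ≥ 5 and ρ^2 ≥ 5/16.
ρ ≥ (5/16)^(1/2) ≈ 0.559.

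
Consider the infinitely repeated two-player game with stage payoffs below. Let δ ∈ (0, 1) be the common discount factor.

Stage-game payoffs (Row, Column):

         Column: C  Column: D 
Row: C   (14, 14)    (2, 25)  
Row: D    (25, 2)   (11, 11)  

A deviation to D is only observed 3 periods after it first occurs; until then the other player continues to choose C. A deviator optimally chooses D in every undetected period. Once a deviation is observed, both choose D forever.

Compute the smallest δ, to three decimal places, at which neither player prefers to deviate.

0.923

A deviator earns 25 for 3 periods, then 11 forever; cooperating earns 14 forever. Multiplying the IC by (1−δ):
14 ≥ 25(1−δ^3) + 11δ^3, so 14·δ^3 ≥ 11 and δ^3 ≥ 11/14.
δ ≥ (11/14)^(1/3) ≈ 0.923.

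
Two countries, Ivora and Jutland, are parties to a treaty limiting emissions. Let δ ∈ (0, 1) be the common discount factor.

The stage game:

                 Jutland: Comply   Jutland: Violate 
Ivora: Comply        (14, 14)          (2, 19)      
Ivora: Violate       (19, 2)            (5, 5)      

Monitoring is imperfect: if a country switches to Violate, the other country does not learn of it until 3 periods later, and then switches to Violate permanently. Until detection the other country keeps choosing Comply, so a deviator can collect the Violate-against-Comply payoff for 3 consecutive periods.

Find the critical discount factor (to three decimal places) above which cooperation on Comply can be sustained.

Deviating for the 3 undetected periods gains 19−14 = 5 per period over cooperation, then loses 14−5 = 9 per period forever once punishment starts.
Gain: 5(1 + δ + … + δ^2); loss: 9·δ^3/(1−δ).
No profitable deviation ⇔ 5(1−δ^3) ≤ 9·δ^3, i.e. δ^3 ≥ 5/(5+9) = 5/14.
Hence δ ≥ (5/14)^(1/3) ≈ 0.709.

0.709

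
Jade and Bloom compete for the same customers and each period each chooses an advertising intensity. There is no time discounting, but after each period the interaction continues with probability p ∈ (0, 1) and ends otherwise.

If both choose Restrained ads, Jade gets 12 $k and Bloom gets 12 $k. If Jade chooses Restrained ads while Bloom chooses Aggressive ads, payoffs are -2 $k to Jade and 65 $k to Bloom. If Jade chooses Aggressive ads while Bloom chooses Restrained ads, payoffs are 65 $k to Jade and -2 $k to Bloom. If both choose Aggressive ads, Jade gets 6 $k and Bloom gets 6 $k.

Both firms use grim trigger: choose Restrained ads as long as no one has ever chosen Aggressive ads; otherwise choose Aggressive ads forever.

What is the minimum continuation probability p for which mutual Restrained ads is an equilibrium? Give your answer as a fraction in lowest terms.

53/59

Expected cooperation value is 12 + p·12 + p²·12 + … = 12/(1−p); deviation gives 65 + p·6/(1−p).
12 ≥ 65(1−p) + 6p ⇒ 59p ≥ 53 ⇒ p ≥ 53/59.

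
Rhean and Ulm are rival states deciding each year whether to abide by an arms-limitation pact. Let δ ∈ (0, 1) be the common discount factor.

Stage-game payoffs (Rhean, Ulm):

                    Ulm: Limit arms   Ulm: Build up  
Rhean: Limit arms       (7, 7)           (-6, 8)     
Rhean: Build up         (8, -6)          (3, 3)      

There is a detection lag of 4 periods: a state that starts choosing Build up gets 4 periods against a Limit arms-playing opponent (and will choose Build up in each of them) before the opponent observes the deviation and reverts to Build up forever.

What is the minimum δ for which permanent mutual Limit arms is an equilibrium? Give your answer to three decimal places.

A deviator earns 8 for 4 periods, then 3 forever; cooperating earns 7 forever. Multiplying the IC by (1−δ):
7 ≥ 8(1−δ^4) + 3δ^4, so 5·δ^4 ≥ 1 and δ^4 ≥ 1/5.
δ ≥ (1/5)^(1/4) ≈ 0.669.

0.669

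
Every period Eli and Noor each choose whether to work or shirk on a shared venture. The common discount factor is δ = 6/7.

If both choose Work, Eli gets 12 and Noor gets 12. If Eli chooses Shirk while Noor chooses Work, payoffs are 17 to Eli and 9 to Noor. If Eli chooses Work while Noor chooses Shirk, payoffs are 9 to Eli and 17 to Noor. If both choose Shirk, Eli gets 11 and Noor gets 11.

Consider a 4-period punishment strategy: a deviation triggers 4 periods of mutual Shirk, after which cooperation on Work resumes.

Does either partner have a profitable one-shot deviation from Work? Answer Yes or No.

Yes

Comparing payoff streams over the 5 periods until play realigns: cooperate → 12(1+δ+…+δ^4); deviate → 17 + 11(δ+…+δ^4).
Cooperation is sustained iff (12−11)(δ+…+δ^4) ≥ 17−12.
δ+…+δ^4 = 6/7·(1−(6/7)^4)/(1−6/7) = 2.7613, and (17−12)/(12−11) = 5.0000.
2.7613 < 5.0000, so cooperation is not sustainable.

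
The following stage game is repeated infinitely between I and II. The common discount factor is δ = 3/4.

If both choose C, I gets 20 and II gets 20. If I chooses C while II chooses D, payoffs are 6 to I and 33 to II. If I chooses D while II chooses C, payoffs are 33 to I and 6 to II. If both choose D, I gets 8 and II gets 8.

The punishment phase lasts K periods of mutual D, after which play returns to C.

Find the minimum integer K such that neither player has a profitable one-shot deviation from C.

No profitable deviation requires (20−8)(δ+…+δ^K) ≥ 33−20, i.e. δ+…+δ^K ≥ 13/12 ≈ 1.0833.
With δ = 3/4, the partial sums are K=1: 0.7500, K=2: 1.3125.
K = 2 is the first length at which the sum reaches 1.0833.

2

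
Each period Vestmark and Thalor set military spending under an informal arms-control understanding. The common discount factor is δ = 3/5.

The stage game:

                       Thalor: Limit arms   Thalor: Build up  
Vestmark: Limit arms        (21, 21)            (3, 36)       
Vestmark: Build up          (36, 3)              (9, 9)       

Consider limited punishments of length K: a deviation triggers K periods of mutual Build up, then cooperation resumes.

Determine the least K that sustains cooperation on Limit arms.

4

No profitable deviation requires (21−9)(δ+…+δ^K) ≥ 36−21, i.e. δ+…+δ^K ≥ 5/4 ≈ 1.2500.
With δ = 3/5, the partial sums are K=1: 0.6000, K=2: 0.9600, K=3: 1.1760, K=4: 1.3056.
K = 4 is the first length at which the sum reaches 1.2500.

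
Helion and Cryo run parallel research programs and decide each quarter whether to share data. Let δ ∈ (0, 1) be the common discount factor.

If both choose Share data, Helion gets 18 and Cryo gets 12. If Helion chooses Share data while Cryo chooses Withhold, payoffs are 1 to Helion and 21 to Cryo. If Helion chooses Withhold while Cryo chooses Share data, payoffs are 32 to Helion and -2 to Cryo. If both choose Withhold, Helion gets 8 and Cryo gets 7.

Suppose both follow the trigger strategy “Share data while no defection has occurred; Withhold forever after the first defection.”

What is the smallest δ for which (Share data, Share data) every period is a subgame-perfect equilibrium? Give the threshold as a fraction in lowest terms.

9/14

For Helion: deviation gain 32−18 = 14, per-period punishment loss 18−8 = 10. IC gives δ ≥ 14/24 = 7/12.
For Cryo: gain 9, loss 5 per period, so δ ≥ 9/14.
The tighter constraint is Cryo's, so cooperation needs δ ≥ 9/14.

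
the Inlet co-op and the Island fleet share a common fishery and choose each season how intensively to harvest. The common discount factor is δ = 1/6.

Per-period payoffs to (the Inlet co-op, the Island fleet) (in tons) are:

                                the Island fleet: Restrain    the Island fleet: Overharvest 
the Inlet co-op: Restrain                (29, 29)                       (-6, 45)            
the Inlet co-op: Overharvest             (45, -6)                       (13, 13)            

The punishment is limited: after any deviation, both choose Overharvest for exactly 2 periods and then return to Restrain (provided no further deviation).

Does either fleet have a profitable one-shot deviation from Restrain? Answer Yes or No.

A one-shot deviation gives 45 now, then 13 for 2 periods, then back to 29.
Gain from deviating: (45−29) today; loss: (29−13) in each of the next 2 periods.
No-deviation condition: (29−13)(δ+…+δ^2) ≥ 45−29, i.e. δ+…+δ^2 ≥ 1.
At δ = 1/6: δ+…+δ^2 = 0.1944 < 1.0000.
So cooperation is not sustainable.

Yes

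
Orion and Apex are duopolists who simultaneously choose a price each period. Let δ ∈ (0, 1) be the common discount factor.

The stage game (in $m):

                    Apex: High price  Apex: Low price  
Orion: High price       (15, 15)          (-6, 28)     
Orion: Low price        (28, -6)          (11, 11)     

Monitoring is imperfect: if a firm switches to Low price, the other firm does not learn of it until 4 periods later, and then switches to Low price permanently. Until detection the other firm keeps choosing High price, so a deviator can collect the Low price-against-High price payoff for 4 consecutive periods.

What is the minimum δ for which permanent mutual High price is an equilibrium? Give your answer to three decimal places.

A deviator earns 28 for 4 periods, then 11 forever; cooperating earns 15 forever. Multiplying the IC by (1−δ):
15 ≥ 28(1−δ^4) + 11δ^4, so 17·δ^4 ≥ 13 and δ^4 ≥ 13/17.
δ ≥ (13/17)^(1/4) ≈ 0.935.

0.935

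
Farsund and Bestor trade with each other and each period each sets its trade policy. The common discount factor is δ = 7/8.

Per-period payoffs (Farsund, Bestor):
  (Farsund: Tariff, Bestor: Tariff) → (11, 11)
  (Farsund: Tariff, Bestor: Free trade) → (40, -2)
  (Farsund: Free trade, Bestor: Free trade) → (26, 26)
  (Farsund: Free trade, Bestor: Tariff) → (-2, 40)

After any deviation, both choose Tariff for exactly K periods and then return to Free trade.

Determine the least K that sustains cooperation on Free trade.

2

Need Σ_{k=1}^{K} δ^k ≥ (40−26)/(26−11) = 0.9333 at δ = 7/8.
At K = 1 the sum is 0.8750 < 0.9333; at K = 2 it is 1.6406 ≥ 0.9333.
So the minimum punishment length is K = 2.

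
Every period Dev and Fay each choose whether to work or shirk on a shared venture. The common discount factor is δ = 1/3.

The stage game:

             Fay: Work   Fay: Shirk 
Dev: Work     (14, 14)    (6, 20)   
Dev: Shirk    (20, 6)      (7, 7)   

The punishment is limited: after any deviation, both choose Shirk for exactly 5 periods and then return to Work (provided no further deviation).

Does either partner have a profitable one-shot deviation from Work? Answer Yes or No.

Yes

IC: δ+…+δ^5 ≥ (20−14)/(14−7) = 6/7.
At δ = 1/3: partial sum = 0.4979 < 0.8571. Cooperation not sustainable.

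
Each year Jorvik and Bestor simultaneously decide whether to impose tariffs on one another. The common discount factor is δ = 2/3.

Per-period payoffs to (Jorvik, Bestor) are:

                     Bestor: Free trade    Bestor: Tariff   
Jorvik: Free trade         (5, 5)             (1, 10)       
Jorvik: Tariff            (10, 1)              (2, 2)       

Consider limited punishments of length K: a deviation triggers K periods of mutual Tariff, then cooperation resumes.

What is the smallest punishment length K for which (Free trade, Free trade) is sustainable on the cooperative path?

5

Need Σ_{k=1}^{K} δ^k ≥ (10−5)/(5−2) = 1.6667 at δ = 2/3.
At K = 4 the sum is 1.6049 < 1.6667; at K = 5 it is 1.7366 ≥ 1.6667.
So the minimum punishment length is K = 5.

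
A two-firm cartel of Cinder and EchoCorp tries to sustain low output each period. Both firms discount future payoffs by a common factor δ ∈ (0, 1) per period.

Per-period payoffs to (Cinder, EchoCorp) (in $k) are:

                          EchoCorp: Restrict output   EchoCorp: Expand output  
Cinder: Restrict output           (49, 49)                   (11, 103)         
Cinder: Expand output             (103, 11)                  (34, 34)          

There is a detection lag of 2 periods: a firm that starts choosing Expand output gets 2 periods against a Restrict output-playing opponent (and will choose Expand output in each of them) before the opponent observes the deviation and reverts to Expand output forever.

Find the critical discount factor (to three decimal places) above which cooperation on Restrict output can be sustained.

0.885

The best deviation is to choose Expand output for all 2 undetected periods, earning 103 each, then 34 forever once detected.
Deviation value: 103(1−δ^2)/(1−δ) + 34δ^2/(1−δ); cooperation value: 49/(1−δ).
IC: 49 ≥ 103(1−δ^2) + 34δ^2 = 103 − 69δ^2.
So δ^2 ≥ 54/69 = 18/23, giving δ ≥ (18/23)^(1/2) ≈ 0.885.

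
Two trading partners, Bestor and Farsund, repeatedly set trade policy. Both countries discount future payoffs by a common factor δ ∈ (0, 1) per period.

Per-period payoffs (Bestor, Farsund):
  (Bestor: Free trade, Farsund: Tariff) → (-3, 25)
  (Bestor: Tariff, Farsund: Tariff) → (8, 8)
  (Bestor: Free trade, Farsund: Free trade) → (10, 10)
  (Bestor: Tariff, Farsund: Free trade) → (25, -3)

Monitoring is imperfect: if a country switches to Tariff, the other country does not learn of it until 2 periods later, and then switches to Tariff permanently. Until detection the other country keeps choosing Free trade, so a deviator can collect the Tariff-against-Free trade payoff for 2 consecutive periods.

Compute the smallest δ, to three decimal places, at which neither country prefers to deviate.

0.939

The best deviation is to choose Tariff for all 2 undetected periods, earning 25 each, then 8 forever once detected.
Deviation value: 25(1−δ^2)/(1−δ) + 8δ^2/(1−δ); cooperation value: 10/(1−δ).
IC: 10 ≥ 25(1−δ^2) + 8δ^2 = 25 − 17δ^2.
So δ^2 ≥ 15/17, giving δ ≥ (15/17)^(1/2) ≈ 0.939.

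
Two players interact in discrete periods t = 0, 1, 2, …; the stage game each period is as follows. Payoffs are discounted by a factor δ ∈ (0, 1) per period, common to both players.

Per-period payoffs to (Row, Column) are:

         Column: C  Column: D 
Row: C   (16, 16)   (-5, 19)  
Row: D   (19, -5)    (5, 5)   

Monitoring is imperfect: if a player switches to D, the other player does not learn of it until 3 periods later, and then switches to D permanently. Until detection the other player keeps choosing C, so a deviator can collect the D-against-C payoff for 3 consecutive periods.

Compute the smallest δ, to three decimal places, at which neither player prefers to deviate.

The best deviation is to choose D for all 3 undetected periods, earning 19 each, then 5 forever once detected.
Deviation value: 19(1−δ^3)/(1−δ) + 5δ^3/(1−δ); cooperation value: 16/(1−δ).
IC: 16 ≥ 19(1−δ^3) + 5δ^3 = 19 − 14δ^3.
So δ^3 ≥ 3/14, giving δ ≥ (3/14)^(1/3) ≈ 0.598.

0.598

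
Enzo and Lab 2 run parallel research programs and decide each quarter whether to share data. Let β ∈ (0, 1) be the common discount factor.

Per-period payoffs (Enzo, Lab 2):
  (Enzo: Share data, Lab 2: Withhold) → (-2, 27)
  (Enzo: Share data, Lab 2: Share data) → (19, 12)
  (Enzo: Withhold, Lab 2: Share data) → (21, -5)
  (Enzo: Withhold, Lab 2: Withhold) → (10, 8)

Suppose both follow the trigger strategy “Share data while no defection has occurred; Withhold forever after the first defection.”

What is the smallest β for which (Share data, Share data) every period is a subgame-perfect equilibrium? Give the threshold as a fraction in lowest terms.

For Enzo: deviation gain 21−19 = 2, per-period punishment loss 19−10 = 9. IC gives β ≥ 2/11.
For Lab 2: gain 15, loss 4 per period, so β ≥ 15/19.
The tighter constraint is Lab 2's, so cooperation needs β ≥ 15/19.

15/19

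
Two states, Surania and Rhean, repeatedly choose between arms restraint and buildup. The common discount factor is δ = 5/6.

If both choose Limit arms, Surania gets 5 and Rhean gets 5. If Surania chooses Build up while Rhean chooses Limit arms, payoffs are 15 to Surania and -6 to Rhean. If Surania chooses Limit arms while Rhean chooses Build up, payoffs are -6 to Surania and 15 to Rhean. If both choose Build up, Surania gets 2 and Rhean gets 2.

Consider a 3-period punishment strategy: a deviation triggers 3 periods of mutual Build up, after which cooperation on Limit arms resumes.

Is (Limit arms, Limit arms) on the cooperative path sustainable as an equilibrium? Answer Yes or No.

No

IC: δ+…+δ^3 ≥ (15−5)/(5−2) = 10/3.
At δ = 5/6: partial sum = 2.1065 < 3.3333. Cooperation not sustainable.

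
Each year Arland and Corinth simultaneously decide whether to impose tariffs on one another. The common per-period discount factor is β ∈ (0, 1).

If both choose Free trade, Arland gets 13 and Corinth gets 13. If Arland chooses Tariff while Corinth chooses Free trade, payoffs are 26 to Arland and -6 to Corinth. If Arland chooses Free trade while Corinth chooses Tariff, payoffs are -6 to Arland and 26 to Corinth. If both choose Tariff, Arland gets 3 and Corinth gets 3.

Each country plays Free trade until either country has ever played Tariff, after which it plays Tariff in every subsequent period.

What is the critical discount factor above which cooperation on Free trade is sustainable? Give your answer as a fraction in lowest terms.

13/23

Cooperation forever yields 13 each period: 13/(1−β).
Deviating yields 26 once, then 3 forever: 26 + 3β/(1−β).
No profitable deviation requires 13/(1−β) ≥ 26 + 3β/(1−β).
Multiplying by (1−β): 13 ≥ 26(1−β) + 3β = 26 − 23β.
So 23β ≥ 13, i.e. β ≥ 13/23.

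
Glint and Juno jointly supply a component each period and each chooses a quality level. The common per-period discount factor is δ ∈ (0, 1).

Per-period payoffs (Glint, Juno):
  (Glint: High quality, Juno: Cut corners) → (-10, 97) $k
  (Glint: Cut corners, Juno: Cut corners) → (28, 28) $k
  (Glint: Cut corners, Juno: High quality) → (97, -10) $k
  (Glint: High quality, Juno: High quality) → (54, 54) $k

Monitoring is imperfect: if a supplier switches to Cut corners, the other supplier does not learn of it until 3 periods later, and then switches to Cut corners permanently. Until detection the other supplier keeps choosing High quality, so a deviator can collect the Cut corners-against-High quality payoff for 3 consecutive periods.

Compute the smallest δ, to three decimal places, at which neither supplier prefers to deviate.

A deviator earns 97 for 3 periods, then 28 forever; cooperating earns 54 forever. Multiplying the IC by (1−δ):
54 ≥ 97(1−δ^3) + 28δ^3, so 69·δ^3 ≥ 43 and δ^3 ≥ 43/69.
δ ≥ (43/69)^(1/3) ≈ 0.854.

0.854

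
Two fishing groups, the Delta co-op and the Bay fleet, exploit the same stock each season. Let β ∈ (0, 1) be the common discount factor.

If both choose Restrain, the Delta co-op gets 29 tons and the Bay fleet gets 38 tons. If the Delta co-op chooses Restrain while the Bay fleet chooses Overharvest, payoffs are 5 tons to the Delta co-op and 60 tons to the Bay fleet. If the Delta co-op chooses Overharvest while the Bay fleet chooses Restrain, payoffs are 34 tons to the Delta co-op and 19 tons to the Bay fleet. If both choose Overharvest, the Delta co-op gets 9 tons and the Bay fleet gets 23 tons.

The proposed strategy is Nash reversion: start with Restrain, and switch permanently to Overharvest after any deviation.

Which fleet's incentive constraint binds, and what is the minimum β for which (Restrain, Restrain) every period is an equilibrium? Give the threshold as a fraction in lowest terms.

the Bay fleet; β ≥ 22/37

For the Delta co-op: deviation gain 34−29 = 5, per-period punishment loss 29−9 = 20. IC gives β ≥ 5/25 = 1/5.
For the Bay fleet: gain 22, loss 15 per period, so β ≥ 22/37.
The tighter constraint is the Bay fleet's, so cooperation needs β ≥ 22/37.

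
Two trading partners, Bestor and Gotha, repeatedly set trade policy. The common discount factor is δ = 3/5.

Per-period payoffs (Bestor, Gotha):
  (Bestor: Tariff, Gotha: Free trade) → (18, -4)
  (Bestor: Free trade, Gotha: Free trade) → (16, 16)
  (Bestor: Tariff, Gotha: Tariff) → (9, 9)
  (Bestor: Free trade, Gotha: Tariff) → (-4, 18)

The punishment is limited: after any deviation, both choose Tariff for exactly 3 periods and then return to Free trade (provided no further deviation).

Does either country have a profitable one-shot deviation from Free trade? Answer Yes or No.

A one-shot deviation gives 18 now, then 9 for 3 periods, then back to 16.
Gain from deviating: (18−16) today; loss: (16−9) in each of the next 3 periods.
No-deviation condition: (16−9)(δ+…+δ^3) ≥ 18−16, i.e. δ+…+δ^3 ≥ 2/7.
At δ = 3/5: δ+…+δ^3 = 1.1760 ≥ 0.2857.
So cooperation is sustainable.

No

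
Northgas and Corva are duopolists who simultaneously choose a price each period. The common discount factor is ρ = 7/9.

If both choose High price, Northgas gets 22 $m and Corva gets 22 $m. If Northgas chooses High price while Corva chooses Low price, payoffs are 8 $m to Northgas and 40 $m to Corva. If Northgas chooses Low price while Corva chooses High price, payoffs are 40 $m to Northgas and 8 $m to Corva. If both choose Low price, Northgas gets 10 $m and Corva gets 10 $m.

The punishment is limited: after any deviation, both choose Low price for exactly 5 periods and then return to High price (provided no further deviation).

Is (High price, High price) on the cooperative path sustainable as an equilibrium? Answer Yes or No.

Yes

IC: ρ+…+ρ^5 ≥ (40−22)/(22−10) = 3/2.
At ρ = 7/9: partial sum = 2.5038 ≥ 1.5000. Cooperation sustainable.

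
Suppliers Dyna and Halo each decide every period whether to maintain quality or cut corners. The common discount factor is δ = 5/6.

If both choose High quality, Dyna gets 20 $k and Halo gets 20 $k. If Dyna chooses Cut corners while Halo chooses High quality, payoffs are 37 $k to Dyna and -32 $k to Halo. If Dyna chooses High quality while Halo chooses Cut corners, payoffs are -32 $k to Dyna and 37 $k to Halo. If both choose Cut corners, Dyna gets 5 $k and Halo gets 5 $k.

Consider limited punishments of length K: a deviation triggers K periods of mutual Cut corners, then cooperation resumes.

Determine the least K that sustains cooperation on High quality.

2

Need Σ_{k=1}^{K} δ^k ≥ (37−20)/(20−5) = 1.1333 at δ = 5/6.
At K = 1 the sum is 0.8333 < 1.1333; at K = 2 it is 1.5278 ≥ 1.1333.
So the minimum punishment length is K = 2.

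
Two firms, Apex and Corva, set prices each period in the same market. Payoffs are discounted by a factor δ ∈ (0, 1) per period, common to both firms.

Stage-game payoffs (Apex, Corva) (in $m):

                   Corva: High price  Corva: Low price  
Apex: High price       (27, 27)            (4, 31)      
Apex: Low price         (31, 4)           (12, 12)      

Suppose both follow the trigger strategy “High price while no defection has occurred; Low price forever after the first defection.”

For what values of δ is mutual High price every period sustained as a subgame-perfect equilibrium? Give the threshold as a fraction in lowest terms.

Cooperation forever yields 27 each period: 27/(1−δ).
Deviating yields 31 once, then 12 forever: 31 + 12δ/(1−δ).
No profitable deviation requires 27/(1−δ) ≥ 31 + 12δ/(1−δ).
Multiplying by (1−δ): 27 ≥ 31(1−δ) + 12δ = 31 − 19δ.
So 19δ ≥ 4, i.e. δ ≥ 4/19.

4/19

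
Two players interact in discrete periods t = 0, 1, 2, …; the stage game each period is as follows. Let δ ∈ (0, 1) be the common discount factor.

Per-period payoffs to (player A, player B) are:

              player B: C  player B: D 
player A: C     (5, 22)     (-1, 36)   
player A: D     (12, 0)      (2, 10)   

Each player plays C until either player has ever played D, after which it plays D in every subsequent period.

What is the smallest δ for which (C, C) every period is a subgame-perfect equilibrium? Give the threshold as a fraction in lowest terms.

7/10

player A: cooperation gives 5 each period; deviation gives 12 once then 2 forever.
  5/(1−δ) ≥ 12 + 2δ/(1−δ) ⇒ δ ≥ 7/10.
player B: cooperation gives 22 each period; deviation gives 36 once then 10 forever.
  δ ≥ 14/26 = 7/13.
Both must hold, so the binding constraint is player A's: δ ≥ 7/10.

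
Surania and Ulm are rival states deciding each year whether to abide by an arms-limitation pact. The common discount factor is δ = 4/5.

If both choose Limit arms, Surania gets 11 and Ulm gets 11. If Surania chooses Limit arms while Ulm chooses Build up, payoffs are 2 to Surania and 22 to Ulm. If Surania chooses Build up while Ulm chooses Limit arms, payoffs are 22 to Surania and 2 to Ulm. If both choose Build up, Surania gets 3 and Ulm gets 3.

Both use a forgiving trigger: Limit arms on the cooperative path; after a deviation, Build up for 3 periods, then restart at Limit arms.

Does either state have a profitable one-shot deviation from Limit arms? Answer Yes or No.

No

A one-shot deviation gives 22 now, then 3 for 3 periods, then back to 11.
Gain from deviating: (22−11) today; loss: (11−3) in each of the next 3 periods.
No-deviation condition: (11−3)(δ+…+δ^3) ≥ 22−11, i.e. δ+…+δ^3 ≥ 11/8.
At δ = 4/5: δ+…+δ^3 = 1.9520 ≥ 1.3750.
So cooperation is sustainable.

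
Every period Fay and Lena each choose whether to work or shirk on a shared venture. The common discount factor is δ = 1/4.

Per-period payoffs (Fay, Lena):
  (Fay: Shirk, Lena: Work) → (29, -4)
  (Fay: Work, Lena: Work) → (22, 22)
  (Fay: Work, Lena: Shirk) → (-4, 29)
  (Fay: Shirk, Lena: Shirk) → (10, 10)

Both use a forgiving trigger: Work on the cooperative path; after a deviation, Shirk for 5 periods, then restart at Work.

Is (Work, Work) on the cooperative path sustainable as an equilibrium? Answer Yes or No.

A one-shot deviation gives 29 now, then 10 for 5 periods, then back to 22.
Gain from deviating: (29−22) today; loss: (22−10) in each of the next 5 periods.
No-deviation condition: (22−10)(δ+…+δ^5) ≥ 29−22, i.e. δ+…+δ^5 ≥ 7/12.
At δ = 1/4: δ+…+δ^5 = 0.3330 < 0.5833.
So cooperation is not sustainable.

No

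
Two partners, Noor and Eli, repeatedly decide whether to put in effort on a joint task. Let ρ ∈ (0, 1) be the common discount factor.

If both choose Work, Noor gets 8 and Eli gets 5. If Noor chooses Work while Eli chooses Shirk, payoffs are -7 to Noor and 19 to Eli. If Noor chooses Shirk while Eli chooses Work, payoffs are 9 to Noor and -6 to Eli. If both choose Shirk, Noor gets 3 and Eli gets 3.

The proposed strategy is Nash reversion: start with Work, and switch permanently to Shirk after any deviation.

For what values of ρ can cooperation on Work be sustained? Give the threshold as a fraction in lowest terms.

Noor's threshold: (9−8)/(9−3) = 1/6.
Eli's threshold: (19−5)/(19−3) = 7/8.
1/6 < 7/8, so Eli binds and ρ* = 7/8.

7/8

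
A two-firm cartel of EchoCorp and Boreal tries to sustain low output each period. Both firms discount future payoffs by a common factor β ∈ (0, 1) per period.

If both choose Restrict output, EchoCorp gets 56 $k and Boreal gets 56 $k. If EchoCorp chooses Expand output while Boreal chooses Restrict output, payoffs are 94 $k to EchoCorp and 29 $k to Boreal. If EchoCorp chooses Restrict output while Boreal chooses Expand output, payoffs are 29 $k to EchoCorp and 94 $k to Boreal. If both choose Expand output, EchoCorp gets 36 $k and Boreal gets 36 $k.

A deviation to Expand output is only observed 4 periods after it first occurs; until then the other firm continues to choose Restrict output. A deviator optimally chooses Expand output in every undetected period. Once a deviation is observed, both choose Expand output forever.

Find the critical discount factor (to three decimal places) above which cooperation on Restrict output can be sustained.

A deviator earns 94 for 4 periods, then 36 forever; cooperating earns 56 forever. Multiplying the IC by (1−β):
56 ≥ 94(1−β^4) + 36β^4, so 58·β^4 ≥ 38 and β^4 ≥ 19/29.
β ≥ (19/29)^(1/4) ≈ 0.900.

0.900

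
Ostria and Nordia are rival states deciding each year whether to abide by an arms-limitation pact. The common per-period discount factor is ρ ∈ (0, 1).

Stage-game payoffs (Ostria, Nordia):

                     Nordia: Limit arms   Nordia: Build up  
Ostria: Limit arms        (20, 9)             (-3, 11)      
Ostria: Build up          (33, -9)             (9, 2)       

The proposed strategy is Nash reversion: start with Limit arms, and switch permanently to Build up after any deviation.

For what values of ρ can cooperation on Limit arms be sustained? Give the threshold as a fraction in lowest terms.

13/24

Ostria's threshold: (33−20)/(33−9) = 13/24.
Nordia's threshold: (11−9)/(11−2) = 2/9.
13/24 > 2/9, so Ostria binds and ρ* = 13/24.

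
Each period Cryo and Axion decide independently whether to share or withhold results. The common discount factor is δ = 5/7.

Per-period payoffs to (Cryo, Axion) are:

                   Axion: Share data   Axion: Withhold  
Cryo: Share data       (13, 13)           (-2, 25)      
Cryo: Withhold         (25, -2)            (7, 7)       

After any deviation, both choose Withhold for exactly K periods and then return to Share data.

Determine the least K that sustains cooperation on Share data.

IC: δ(1−δ^K)/(1−δ) ≥ (25−13)/(13−7) = 2.
With δ = 5/7: need 1 − δ^K ≥ 2·(1−5/7)/(5/7), i.e. δ^K ≤ 0.2000.
Since (5/7)^4 = 0.2603 and (5/7)^5 = 0.1859, the smallest such K is 5.

5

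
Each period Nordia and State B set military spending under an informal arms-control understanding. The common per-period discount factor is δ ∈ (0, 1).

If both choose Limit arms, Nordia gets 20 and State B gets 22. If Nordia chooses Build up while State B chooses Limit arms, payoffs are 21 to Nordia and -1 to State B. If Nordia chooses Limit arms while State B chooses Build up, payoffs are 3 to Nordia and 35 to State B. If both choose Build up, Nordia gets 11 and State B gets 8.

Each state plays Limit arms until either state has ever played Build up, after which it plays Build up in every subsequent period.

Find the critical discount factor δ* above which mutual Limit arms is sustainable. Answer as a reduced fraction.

13/27

For Nordia: deviation gain 21−20 = 1, per-period punishment loss 20−11 = 9. IC gives δ ≥ 1/10.
For State B: gain 13, loss 14 per period, so δ ≥ 13/27.
The tighter constraint is State B's, so cooperation needs δ ≥ 13/27.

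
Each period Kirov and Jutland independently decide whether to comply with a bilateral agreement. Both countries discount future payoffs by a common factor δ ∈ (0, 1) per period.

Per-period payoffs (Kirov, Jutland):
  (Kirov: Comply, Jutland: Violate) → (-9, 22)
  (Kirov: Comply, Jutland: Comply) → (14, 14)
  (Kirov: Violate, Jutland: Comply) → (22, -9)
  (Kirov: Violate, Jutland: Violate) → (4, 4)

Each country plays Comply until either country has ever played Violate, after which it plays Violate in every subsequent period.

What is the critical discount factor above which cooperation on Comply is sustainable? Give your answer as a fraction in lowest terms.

14/(1−δ) ≥ 22 + 4δ/(1−δ)
14 ≥ 22 − 18δ
δ ≥ 8/18 = 4/9.

4/9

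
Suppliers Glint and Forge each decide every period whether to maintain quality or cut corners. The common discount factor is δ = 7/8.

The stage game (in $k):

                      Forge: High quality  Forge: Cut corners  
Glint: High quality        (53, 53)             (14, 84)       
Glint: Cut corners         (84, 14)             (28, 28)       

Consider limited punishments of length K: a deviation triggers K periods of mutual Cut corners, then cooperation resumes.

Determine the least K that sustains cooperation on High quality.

2

Need Σ_{k=1}^{K} δ^k ≥ (84−53)/(53−28) = 1.2400 at δ = 7/8.
At K = 1 the sum is 0.8750 < 1.2400; at K = 2 it is 1.6406 ≥ 1.2400.
So the minimum punishment length is K = 2.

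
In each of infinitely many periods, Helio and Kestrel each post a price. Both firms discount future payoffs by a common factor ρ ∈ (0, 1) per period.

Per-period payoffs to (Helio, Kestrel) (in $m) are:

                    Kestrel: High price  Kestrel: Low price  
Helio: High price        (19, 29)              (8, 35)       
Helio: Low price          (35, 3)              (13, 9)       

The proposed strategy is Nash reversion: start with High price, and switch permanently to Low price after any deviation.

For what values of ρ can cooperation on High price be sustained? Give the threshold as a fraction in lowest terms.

8/11

Helio's threshold: (35−19)/(35−13) = 8/11.
Kestrel's threshold: (35−29)/(35−9) = 3/13.
8/11 > 3/13, so Helio binds and ρ* = 8/11.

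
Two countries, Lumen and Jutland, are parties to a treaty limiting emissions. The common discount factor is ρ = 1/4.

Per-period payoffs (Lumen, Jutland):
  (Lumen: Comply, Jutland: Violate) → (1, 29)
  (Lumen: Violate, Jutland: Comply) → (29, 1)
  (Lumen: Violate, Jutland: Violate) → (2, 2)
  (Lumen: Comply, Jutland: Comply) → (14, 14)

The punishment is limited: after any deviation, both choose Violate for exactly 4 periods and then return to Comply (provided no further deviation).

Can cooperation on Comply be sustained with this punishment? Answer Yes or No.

No

A one-shot deviation gives 29 now, then 2 for 4 periods, then back to 14.
Gain from deviating: (29−14) today; loss: (14−2) in each of the next 4 periods.
No-deviation condition: (14−2)(ρ+…+ρ^4) ≥ 29−14, i.e. ρ+…+ρ^4 ≥ 5/4.
At ρ = 1/4: ρ+…+ρ^4 = 0.3320 < 1.2500.
So cooperation is not sustainable.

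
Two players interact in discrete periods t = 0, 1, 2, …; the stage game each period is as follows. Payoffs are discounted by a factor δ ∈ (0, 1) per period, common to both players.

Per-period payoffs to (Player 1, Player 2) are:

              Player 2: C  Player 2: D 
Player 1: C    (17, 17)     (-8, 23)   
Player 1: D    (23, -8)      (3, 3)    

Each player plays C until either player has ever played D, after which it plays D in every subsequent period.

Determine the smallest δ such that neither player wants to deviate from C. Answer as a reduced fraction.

3/10

One-period gain from deviating is 23 − 17 = 6. The loss is 17 − 3 = 14 in every subsequent period, with present value 14·δ/(1−δ).
Deviation is unprofitable when 14·δ/(1−δ) ≥ 6, i.e. δ/(1−δ) ≥ 3/7.
Equivalently δ ≥ 6/(6+14) = 3/10.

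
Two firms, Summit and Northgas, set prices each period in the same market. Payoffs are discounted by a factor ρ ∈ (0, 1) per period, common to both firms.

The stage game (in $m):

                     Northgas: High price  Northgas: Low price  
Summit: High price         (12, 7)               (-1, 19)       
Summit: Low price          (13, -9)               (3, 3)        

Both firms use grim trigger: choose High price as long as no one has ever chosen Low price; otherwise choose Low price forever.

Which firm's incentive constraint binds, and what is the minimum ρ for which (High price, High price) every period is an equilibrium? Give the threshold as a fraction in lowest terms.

Northgas; ρ ≥ 3/4

For Summit: deviation gain 13−12 = 1, per-period punishment loss 12−3 = 9. IC gives ρ ≥ 1/10.
For Northgas: gain 12, loss 4 per period, so ρ ≥ 12/16 = 3/4.
The tighter constraint is Northgas's, so cooperation needs ρ ≥ 3/4.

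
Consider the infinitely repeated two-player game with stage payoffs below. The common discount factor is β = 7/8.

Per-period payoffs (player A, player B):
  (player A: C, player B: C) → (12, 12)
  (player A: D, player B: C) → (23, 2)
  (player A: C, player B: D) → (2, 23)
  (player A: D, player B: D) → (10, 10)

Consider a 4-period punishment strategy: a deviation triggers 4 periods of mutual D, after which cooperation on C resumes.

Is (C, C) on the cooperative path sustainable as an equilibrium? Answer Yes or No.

IC: β+…+β^4 ≥ (23−12)/(12−10) = 11/2.
At β = 7/8: partial sum = 2.8967 < 5.5000. Cooperation not sustainable.

No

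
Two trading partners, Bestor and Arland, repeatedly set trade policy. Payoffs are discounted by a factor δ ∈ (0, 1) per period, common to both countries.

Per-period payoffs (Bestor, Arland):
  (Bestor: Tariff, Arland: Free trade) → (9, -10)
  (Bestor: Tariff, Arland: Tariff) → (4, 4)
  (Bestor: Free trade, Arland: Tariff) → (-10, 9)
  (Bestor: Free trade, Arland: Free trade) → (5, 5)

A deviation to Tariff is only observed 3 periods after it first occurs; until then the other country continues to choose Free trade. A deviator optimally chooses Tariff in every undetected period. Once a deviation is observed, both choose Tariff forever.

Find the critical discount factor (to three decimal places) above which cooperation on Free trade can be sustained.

0.928

The best deviation is to choose Tariff for all 3 undetected periods, earning 9 each, then 4 forever once detected.
Deviation value: 9(1−δ^3)/(1−δ) + 4δ^3/(1−δ); cooperation value: 5/(1−δ).
IC: 5 ≥ 9(1−δ^3) + 4δ^3 = 9 − 5δ^3.
So δ^3 ≥ 4/5, giving δ ≥ (4/5)^(1/3) ≈ 0.928.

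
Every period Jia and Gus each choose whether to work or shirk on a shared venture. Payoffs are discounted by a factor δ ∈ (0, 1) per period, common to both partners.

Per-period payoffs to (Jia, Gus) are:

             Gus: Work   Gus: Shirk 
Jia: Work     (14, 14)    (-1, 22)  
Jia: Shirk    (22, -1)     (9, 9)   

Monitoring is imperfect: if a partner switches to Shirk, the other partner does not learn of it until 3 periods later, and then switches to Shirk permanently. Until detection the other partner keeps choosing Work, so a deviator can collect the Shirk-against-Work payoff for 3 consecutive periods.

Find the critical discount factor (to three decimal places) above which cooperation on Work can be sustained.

0.851

A deviator earns 22 for 3 periods, then 9 forever; cooperating earns 14 forever. Multiplying the IC by (1−δ):
14 ≥ 22(1−δ^3) + 9δ^3, so 13·δ^3 ≥ 8 and δ^3 ≥ 8/13.
δ ≥ (8/13)^(1/3) ≈ 0.851.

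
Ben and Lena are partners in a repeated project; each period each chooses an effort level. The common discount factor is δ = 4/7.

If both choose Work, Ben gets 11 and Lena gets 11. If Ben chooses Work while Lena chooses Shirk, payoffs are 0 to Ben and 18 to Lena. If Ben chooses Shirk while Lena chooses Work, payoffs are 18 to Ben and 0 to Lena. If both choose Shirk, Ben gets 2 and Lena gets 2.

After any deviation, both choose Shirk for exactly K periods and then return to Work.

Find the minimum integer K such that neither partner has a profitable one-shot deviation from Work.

No profitable deviation requires (11−2)(δ+…+δ^K) ≥ 18−11, i.e. δ+…+δ^K ≥ 7/9 ≈ 0.7778.
With δ = 4/7, the partial sums are K=1: 0.5714, K=2: 0.8980.
K = 2 is the first length at which the sum reaches 0.7778.

2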